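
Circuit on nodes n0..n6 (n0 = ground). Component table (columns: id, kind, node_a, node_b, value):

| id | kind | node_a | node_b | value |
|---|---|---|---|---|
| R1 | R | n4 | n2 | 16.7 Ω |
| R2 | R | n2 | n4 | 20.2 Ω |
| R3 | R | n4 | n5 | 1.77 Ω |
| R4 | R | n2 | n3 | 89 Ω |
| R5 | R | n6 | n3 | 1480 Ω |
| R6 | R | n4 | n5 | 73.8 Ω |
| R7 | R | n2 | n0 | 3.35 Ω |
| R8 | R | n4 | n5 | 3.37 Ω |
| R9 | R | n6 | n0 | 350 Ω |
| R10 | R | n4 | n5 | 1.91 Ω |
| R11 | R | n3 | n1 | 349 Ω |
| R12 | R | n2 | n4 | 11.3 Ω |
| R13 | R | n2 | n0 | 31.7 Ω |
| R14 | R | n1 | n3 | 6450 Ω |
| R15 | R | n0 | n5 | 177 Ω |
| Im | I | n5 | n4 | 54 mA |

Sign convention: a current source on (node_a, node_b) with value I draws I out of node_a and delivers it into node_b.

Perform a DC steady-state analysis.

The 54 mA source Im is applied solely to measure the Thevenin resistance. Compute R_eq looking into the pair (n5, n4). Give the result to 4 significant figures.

Apply KCL at each of the 6 non-ground nodes and solve the resulting linear system.
Node n1: branches {R11, R14} → V_1 = 0.0005994
Node n2: branches {R1, R2, R4, R7, R12, R13} → V_2 = 0.0006285
Node n3: branches {R4, R5, R11, R14} → V_3 = 0.0005994
Node n4: branches {R1, R2, R3, R6, R8, R10, R12, Im} → V_4 = 0.001679
Node n5: branches {R3, R6, R8, R10, R15, Im} → V_5 = -0.03678
Node n6: branches {R5, R9} → V_6 = 0.0001146

R_eq = 0.7121 Ω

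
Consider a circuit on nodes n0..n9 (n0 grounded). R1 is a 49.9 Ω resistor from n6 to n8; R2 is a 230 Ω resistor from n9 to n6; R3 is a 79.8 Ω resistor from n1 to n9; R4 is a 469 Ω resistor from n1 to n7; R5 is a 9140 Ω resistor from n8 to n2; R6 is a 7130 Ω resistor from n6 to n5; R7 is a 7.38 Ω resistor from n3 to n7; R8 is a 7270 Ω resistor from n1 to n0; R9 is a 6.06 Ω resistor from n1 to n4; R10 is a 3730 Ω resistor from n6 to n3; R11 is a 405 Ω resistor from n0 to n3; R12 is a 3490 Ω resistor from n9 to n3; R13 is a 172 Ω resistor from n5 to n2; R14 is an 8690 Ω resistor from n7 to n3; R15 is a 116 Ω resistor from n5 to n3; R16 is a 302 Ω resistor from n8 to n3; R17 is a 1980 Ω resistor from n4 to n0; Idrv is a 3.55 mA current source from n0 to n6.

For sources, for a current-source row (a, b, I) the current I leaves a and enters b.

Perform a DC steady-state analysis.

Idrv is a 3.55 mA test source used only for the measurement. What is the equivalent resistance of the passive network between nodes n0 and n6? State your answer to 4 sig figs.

Element admittances at DC:
  Y(R1) = 0.02004 S between n6,n8
  Y(R2) = 0.004348 S between n9,n6
  Y(R3) = 0.01253 S between n1,n9
  Y(R4) = 0.002132 S between n1,n7
  Y(R5) = 0.0001094 S between n8,n2
  Y(R6) = 0.0001403 S between n6,n5
  Y(R7) = 0.1355 S between n3,n7
  Y(R8) = 0.0001376 S between n1,n0
  Y(R9) = 0.1650 S between n1,n4
  Y(R10) = 0.0002681 S between n6,n3
  Y(R11) = 0.002469 S between n0,n3
  Y(R12) = 0.0002865 S between n9,n3
  Y(R13) = 0.005814 S between n5,n2
  Y(R14) = 0.0001151 S between n7,n3
  Y(R15) = 0.008621 S between n5,n3
  Y(R16) = 0.003311 S between n8,n3
  Y(R17) = 0.0005051 S between n4,n0
  Idrv: injects 0.00355 A into n6 (from n0)
Assemble and solve the 9×9 MNA system:
  V(n1)=1.317  V(n2)=1.123  V(n3)=1.096  V(n4)=1.313  V(n5)=1.113  V(n6)=1.743  V(n7)=1.099  V(n8)=1.649  V(n9)=1.421

R_eq = 491.0 Ω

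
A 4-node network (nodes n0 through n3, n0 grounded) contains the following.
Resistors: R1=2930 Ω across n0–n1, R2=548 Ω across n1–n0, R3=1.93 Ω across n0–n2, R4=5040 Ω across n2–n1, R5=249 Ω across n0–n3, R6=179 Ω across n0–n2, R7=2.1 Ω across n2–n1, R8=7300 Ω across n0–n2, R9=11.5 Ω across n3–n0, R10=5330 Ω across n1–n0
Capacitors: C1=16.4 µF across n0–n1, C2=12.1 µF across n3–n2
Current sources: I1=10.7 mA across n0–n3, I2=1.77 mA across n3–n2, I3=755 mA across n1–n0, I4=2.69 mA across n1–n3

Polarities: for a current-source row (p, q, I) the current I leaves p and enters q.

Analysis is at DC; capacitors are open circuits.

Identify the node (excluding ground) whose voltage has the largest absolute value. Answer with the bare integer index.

Element admittances at DC:
  Y(R1) = 0.0003413 S between n0,n1
  Y(R2) = 0.001825 S between n1,n0
  Y(R3) = 0.5181 S between n0,n2
  Y(R4) = 0.0001984 S between n2,n1
  Y(R5) = 0.004016 S between n0,n3
  Y(R6) = 0.005587 S between n0,n2
  Y(R7) = 0.4762 S between n2,n1
  Y(C1) = 0.000 S between n0,n1
  Y(C2) = 0.000 S between n3,n2
  Y(R8) = 0.0001370 S between n0,n2
  I1: injects 0.0107 A into n3 (from n0)
  Y(R9) = 0.08696 S between n3,n0
  I2: injects 0.00177 A into n2 (from n3)
  I3: injects 0.755 A into n0 (from n1)
  Y(R10) = 0.0001876 S between n1,n0
  I4: injects 0.00269 A into n3 (from n1)
Assemble and solve the 3×3 MNA system:
  V(n1)=-3.005  V(n2)=-1.429  V(n3)=0.1277

1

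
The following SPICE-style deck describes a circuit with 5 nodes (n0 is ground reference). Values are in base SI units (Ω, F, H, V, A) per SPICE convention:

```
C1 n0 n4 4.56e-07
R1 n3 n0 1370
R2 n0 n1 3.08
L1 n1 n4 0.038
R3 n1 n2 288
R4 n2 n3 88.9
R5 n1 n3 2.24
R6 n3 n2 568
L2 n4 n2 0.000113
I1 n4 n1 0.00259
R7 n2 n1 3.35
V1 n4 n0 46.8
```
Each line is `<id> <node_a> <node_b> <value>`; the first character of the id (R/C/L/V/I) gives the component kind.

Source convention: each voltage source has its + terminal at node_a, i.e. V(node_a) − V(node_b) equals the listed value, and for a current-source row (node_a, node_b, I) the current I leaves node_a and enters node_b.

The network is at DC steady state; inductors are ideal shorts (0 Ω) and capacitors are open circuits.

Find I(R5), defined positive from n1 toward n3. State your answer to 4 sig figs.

Apply KCL at each of the 4 non-ground nodes and solve the resulting linear system.
Node n1: branches {R2, L1, R3, R5, I1, R7} → V_1 = 46.80
Node n2: branches {R3, R4, R6, L2, R7} → V_2 = 46.80
Node n3: branches {R1, R4, R5, R6} → V_3 = 46.73
Node n4: branches {C1, L1, L2, I1, V1} → V_4 = 46.80
Source currents: i(L1)=-15.23, i(L2)=0.0009657, i(V1)=-15.23

0.03314 A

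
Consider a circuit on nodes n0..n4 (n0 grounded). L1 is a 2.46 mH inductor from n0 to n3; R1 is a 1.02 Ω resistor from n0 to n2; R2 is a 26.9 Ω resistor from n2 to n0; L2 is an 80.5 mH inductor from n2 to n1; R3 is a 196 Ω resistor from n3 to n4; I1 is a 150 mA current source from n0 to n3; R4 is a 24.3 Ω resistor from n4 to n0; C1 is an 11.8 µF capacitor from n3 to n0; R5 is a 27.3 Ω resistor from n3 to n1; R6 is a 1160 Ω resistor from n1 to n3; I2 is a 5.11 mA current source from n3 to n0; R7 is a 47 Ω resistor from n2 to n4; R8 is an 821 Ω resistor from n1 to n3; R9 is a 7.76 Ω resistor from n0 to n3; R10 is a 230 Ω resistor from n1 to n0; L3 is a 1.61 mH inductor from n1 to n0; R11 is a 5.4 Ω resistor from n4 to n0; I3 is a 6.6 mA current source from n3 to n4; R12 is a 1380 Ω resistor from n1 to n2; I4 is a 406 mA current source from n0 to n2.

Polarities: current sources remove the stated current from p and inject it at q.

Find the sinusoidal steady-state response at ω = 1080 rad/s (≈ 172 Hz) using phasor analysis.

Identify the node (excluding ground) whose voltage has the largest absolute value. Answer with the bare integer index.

Apply KCL at each of the 4 non-ground nodes and solve the resulting linear system.
Node n1: branches {L2, R5, R6, R8, R10, L3, R12} → V_1 = -0.01198+0.01111j
Node n2: branches {R1, R2, L2, R7, R12, I4} → V_2 = 0.3919+0.004612j
Node n3: branches {L1, R3, I1, C1, R5, R6, I2, R8, R9, I3} → V_3 = 0.1462+0.3105j
Node n4: branches {R3, R4, R7, R11, I3} → V_4 = 0.06206+0.006657j

2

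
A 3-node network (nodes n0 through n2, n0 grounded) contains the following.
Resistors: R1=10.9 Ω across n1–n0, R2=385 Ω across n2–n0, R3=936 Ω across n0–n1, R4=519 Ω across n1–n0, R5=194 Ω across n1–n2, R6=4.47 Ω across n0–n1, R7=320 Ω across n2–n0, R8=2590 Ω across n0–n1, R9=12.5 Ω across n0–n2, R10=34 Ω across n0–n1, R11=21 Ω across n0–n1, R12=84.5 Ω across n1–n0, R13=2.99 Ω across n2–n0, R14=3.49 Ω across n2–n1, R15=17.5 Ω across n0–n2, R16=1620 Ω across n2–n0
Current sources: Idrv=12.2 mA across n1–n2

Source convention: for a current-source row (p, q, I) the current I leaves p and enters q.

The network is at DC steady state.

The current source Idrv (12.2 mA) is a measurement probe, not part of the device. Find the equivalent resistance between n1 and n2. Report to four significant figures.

Element admittances at DC:
  Y(R1) = 0.09174 S between n1,n0
  Y(R2) = 0.002597 S between n2,n0
  Y(R3) = 0.001068 S between n0,n1
  Y(R4) = 0.001927 S between n1,n0
  Y(R5) = 0.005155 S between n1,n2
  Y(R6) = 0.2237 S between n0,n1
  Y(R7) = 0.003125 S between n2,n0
  Y(R8) = 0.0003861 S between n0,n1
  Y(R9) = 0.08000 S between n0,n2
  Y(R10) = 0.02941 S between n0,n1
  Y(R11) = 0.04762 S between n0,n1
  Y(R12) = 0.01183 S between n1,n0
  Y(R13) = 0.3344 S between n2,n0
  Y(R14) = 0.2865 S between n2,n1
  Y(R15) = 0.05714 S between n0,n2
  Y(R16) = 0.0006173 S between n2,n0
  Idrv: injects 0.0122 A into n2 (from n1)
Assemble and solve the 2×2 MNA system:
  V(n1)=-0.01287  V(n2)=0.01098

R_eq = 1.954 Ω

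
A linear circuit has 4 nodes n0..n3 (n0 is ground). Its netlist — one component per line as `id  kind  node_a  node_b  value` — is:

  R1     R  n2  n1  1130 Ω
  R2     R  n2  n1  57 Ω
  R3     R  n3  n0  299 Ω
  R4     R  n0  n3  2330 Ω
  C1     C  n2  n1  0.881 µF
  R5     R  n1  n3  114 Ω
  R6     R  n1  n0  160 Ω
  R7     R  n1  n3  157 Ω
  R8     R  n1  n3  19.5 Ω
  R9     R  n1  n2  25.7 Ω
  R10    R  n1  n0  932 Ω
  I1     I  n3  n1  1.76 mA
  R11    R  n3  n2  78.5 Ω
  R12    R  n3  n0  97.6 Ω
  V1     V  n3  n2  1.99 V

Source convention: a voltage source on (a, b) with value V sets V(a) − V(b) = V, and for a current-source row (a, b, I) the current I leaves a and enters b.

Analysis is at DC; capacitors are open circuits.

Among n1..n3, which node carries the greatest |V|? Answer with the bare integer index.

Element admittances at DC:
  Y(R1) = 0.0008850 S between n2,n1
  Y(R2) = 0.01754 S between n2,n1
  Y(R3) = 0.003344 S between n3,n0
  Y(R4) = 0.0004292 S between n0,n3
  Y(C1) = 0.000 S between n2,n1
  Y(R5) = 0.008772 S between n1,n3
  Y(R6) = 0.006250 S between n1,n0
  Y(R7) = 0.006369 S between n1,n3
  Y(R8) = 0.05128 S between n1,n3
  Y(R9) = 0.03891 S between n1,n2
  Y(R10) = 0.001073 S between n1,n0
  I1: injects 0.00176 A into n1 (from n3)
  Y(R11) = 0.01274 S between n3,n2
  Y(R12) = 0.01025 S between n3,n0
  V1: constraint V(n3)−V(n2) = 1.99
Assemble and solve the 4×4 MNA system:
  V(n1)=-0.5740  V(n2)=-1.690  V(n3)=0.2998
  i(V1)=-0.08935

2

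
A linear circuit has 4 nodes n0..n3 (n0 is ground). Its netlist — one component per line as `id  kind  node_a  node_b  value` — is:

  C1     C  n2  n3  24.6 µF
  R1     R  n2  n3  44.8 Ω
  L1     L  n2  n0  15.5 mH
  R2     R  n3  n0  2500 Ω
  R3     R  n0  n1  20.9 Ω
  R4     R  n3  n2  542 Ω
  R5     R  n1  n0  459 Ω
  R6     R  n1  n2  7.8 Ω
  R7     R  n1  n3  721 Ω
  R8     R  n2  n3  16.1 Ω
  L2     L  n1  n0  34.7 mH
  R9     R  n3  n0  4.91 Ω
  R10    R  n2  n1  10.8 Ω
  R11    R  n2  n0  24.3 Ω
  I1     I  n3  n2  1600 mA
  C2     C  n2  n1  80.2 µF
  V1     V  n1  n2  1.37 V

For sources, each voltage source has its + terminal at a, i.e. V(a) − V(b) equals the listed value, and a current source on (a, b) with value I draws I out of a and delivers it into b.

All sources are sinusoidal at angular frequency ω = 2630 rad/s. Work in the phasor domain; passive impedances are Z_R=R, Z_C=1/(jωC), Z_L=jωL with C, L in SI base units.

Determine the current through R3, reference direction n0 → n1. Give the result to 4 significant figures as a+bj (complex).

-0.3671+0.05644j A

MNA unknowns: 3 node voltages V₁..V_3 plus 1 source current (V1)
C1: Y=0.000+0.06470j on G[2,3]
R1: Y=0.02232+0.000j on G[2,3]
L1: Y=0.000-0.02453j on G[2,0]
R2: Y=0.0004000+0.000j on G[3,0]
R3: Y=0.04785+0.000j on G[0,1]
R4: Y=0.001845+0.000j on G[3,2]
R5: Y=0.002179+0.000j on G[1,0]
R6: Y=0.1282+0.000j on G[1,2]
R7: Y=0.001387+0.000j on G[1,3]
R8: Y=0.06211+0.000j on G[2,3]
L2: Y=0.000-0.01096j on G[1,0]
R9: Y=0.2037+0.000j on G[3,0]
R10: Y=0.09259+0.000j on G[2,1]
R11: Y=0.04115+0.000j on G[2,0]
I1: z[3]−=1.6, z[2]+=1.6
C2: Y=0.000+0.2109j on G[2,1]
V1: row V1−V2=1.37, i_V1 at 1,2
solve → V1=7.672-1.180j, V2=6.302-1.180j, V3=-2.946+1.697j
aux → i_V1=-0.6881-0.1419j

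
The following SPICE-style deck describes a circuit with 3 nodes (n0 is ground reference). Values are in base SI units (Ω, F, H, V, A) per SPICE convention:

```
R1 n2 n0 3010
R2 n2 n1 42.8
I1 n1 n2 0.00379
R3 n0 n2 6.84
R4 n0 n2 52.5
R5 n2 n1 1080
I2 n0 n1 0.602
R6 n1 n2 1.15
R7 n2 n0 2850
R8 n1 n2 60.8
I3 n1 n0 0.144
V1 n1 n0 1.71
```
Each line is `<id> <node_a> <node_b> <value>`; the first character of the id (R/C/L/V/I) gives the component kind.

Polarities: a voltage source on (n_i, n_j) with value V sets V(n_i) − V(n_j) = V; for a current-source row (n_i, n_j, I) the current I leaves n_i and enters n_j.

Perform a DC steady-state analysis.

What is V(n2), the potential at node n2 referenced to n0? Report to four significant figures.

1.450 V

Apply KCL at each of the 2 non-ground nodes and solve the resulting linear system.
Node n1: branches {R2, I1, R5, I2, R6, R8, I3, V1} → V_1 = 1.710
Node n2: branches {R1, R2, I1, R3, R4, R5, R6, R7, R8} → V_2 = 1.450
Source currents: i(V1)=0.2174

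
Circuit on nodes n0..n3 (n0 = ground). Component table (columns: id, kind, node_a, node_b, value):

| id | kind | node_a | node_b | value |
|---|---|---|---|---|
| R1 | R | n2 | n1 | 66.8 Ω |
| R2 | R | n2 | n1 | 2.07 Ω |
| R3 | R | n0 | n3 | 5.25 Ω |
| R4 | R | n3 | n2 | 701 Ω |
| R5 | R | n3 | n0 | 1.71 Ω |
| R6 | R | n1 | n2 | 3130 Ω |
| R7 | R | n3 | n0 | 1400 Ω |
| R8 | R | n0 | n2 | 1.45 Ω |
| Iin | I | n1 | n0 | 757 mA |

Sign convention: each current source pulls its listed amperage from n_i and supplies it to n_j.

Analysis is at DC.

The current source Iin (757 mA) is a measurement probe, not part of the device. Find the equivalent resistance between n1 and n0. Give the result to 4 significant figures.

R_eq = 3.454 Ω

Apply KCL at each of the 3 non-ground nodes and solve the resulting linear system.
Node n1: branches {R1, R2, R6, Iin} → V_1 = -2.614
Node n2: branches {R1, R2, R4, R6, R8} → V_2 = -1.095
Node n3: branches {R3, R4, R5, R7} → V_3 = -0.002010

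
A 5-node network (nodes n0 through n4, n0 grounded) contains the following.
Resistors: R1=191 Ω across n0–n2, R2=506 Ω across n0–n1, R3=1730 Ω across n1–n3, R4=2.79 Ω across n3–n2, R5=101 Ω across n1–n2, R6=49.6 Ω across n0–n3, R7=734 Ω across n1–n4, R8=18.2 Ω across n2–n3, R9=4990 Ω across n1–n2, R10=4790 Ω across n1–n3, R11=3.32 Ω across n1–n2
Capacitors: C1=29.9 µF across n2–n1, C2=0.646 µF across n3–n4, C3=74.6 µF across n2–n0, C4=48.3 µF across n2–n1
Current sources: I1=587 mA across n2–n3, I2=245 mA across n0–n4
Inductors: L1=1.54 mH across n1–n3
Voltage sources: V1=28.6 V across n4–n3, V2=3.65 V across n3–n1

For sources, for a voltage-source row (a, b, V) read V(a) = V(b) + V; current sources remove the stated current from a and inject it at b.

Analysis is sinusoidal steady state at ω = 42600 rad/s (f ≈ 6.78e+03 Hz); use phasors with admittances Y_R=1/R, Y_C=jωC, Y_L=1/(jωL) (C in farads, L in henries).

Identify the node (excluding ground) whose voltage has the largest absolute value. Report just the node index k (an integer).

4

Element admittances at ω=42600 rad/s:
  Y(R1) = 0.005236+0.000j S between n0,n2
  Y(C1) = 0.000+1.274j S between n2,n1
  Y(R2) = 0.001976+0.000j S between n0,n1
  Y(C2) = 0.000+0.02752j S between n3,n4
  I1: injects 0.587 A into n3 (from n2)
  Y(C3) = 0.000+3.178j S between n2,n0
  Y(L1) = 0.000-0.01524j S between n1,n3
  Y(R3) = 0.0005780+0.000j S between n1,n3
  Y(R4) = 0.3584+0.000j S between n3,n2
  Y(R5) = 0.009901+0.000j S between n1,n2
  Y(C4) = 0.000+2.058j S between n2,n1
  Y(R6) = 0.02016+0.000j S between n0,n3
  Y(R7) = 0.001362+0.000j S between n1,n4
  Y(R8) = 0.05495+0.000j S between n2,n3
  I2: injects 0.245 A into n4 (from n0)
  Y(R9) = 0.0002004+0.000j S between n1,n2
  Y(R10) = 0.0002088+0.000j S between n1,n3
  Y(R11) = 0.3012+0.000j S between n1,n2
  V1: constraint V(n4)−V(n3) = 28.6
  V2: constraint V(n3)−V(n1) = 3.65
Assemble and solve the 6×6 MNA system:
  V(n1)=-0.04876+0.1603j  V(n2)=-0.001027-0.05428j  V(n3)=3.601+0.1603j  V(n4)=32.20+0.1603j
  i(V1)=0.2011-0.7871j  i(V2)=-0.7765-0.03628j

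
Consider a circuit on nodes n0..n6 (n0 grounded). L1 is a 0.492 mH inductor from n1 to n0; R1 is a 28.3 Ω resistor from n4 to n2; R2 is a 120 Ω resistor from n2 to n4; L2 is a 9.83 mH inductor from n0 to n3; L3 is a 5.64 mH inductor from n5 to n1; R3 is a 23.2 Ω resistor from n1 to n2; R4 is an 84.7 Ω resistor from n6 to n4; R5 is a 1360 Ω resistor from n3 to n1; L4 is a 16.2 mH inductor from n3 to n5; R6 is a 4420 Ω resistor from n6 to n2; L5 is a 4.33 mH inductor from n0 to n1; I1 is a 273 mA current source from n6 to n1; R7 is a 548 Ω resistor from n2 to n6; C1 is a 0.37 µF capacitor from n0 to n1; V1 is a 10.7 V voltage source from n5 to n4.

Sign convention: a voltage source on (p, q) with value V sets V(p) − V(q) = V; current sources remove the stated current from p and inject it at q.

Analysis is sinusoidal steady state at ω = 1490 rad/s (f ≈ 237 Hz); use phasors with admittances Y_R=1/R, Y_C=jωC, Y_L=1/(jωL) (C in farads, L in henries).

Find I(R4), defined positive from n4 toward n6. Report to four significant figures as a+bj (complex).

0.2243-9.613e-05j A

Element admittances at ω=1490 rad/s:
  Y(L1) = 0.000-1.364j S between n1,n0
  Y(R1) = 0.03534+0.000j S between n4,n2
  Y(R2) = 0.008333+0.000j S between n2,n4
  Y(L2) = 0.000-0.06827j S between n0,n3
  Y(L3) = 0.000-0.1190j S between n5,n1
  Y(R3) = 0.04310+0.000j S between n1,n2
  Y(R4) = 0.01181+0.000j S between n6,n4
  Y(R5) = 0.0007353+0.000j S between n3,n1
  Y(L4) = 0.000-0.04143j S between n3,n5
  Y(R6) = 0.0002262+0.000j S between n6,n2
  Y(L5) = 0.000-0.1550j S between n0,n1
  I1: injects 0.273 A into n1 (from n6)
  Y(R7) = 0.001825+0.000j S between n2,n6
  Y(C1) = 0.000+0.0005513j S between n0,n1
  V1: constraint V(n5)−V(n4) = 10.7
Assemble and solve the 7×7 MNA system:
  V(n1)=0.0003034+0.001884j  V(n2)=-5.955-0.05608j  V(n3)=-0.006748-0.04191j  V(n4)=-10.72-0.1111j  V(n5)=-0.01709-0.1111j  V(n6)=-29.71-0.1030j
  i(V1)=0.01631-0.002499j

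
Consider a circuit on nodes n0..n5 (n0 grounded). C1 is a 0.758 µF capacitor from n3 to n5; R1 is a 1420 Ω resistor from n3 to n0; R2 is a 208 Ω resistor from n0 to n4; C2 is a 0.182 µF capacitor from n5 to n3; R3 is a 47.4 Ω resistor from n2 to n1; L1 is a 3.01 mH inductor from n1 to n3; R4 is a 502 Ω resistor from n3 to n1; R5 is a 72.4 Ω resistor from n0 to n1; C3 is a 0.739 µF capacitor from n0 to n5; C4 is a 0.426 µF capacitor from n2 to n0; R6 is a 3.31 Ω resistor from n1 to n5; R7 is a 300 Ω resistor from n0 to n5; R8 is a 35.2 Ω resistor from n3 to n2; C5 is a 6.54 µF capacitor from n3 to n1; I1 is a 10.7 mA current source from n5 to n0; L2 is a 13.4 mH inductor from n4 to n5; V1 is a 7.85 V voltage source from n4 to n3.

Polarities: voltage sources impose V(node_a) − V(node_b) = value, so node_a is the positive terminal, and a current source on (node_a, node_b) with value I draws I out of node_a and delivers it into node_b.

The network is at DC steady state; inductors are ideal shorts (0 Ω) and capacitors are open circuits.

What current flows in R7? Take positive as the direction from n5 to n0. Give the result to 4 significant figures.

MNA unknowns: 5 node voltages V₁..V_5 plus 3 source currents (L1, L2, V1)
C1: Y=0.000 on G[3,5]
R1: Y=0.0007042 on G[3,0]
R2: Y=0.004808 on G[0,4]
C2: Y=0.000 on G[5,3]
R3: Y=0.02110 on G[2,1]
L1: row V1−V3=0, i_L1 at 1,3
R4: Y=0.001992 on G[3,1]
R5: Y=0.01381 on G[0,1]
C3: Y=0.000 on G[0,5]
C4: Y=0.000 on G[2,0]
R6: Y=0.3021 on G[1,5]
R7: Y=0.003333 on G[0,5]
R8: Y=0.02841 on G[3,2]
C5: Y=0.000 on G[3,1]
I1: z[5]−=0.0107, z[0]+=0.0107
L2: row V4−V5=0, i_L2 at 4,5
V1: row V4−V3=7.85, i_V1 at 4,3
solve → V1=-3.293, V2=-3.293, V3=-3.293, V4=4.557, V5=4.557
aux → i_L1=2.417, i_L2=2.397, i_V1=-2.419

0.01519 A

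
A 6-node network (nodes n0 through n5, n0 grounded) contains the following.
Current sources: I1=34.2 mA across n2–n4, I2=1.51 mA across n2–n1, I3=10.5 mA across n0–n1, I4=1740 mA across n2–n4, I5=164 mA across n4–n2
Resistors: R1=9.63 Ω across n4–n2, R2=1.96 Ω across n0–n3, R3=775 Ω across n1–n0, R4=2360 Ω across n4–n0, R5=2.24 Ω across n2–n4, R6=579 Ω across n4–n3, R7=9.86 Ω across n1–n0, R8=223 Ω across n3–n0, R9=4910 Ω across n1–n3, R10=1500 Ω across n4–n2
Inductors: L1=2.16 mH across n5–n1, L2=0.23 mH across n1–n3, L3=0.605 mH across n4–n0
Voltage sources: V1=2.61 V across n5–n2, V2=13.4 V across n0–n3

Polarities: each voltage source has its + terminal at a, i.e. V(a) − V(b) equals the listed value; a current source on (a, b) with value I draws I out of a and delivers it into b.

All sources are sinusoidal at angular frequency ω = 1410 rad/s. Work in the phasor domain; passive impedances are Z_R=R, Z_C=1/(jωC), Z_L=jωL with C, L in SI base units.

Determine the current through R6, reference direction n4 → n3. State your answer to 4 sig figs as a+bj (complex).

0.01924-0.001553j A

Element admittances at ω=1410 rad/s:
  I1: injects 0.0342 A into n4 (from n2)
  Y(R1) = 0.1038+0.000j S between n4,n2
  Y(R2) = 0.5102+0.000j S between n0,n3
  I2: injects 0.00151 A into n1 (from n2)
  Y(L1) = 0.000-0.3283j S between n5,n1
  I3: injects 0.0105 A into n1 (from n0)
  Y(L2) = 0.000-3.084j S between n1,n3
  Y(R3) = 0.001290+0.000j S between n1,n0
  Y(R4) = 0.0004237+0.000j S between n4,n0
  Y(L3) = 0.000-1.172j S between n4,n0
  Y(R5) = 0.4464+0.000j S between n2,n4
  I4: injects 1.74 A into n4 (from n2)
  I5: injects 0.164 A into n2 (from n4)
  Y(R6) = 0.001727+0.000j S between n4,n3
  Y(R7) = 0.1014+0.000j S between n1,n0
  Y(R8) = 0.004484+0.000j S between n3,n0
  Y(R9) = 0.0002037+0.000j S between n1,n3
  Y(R10) = 0.0006667+0.000j S between n4,n2
  V1: constraint V(n5)−V(n2) = 2.61
  V2: constraint V(n0)−V(n3) = 13.4
Assemble and solve the 7×7 MNA system:
  V(n1)=-12.52+0.7562j  V(n2)=-7.063+3.906j  V(n3)=-13.40+0.000j  V(n4)=-2.260-0.8992j  V(n5)=-4.453+3.906j
  i(V1)=-1.034+2.648j  i(V2)=-9.248+2.727j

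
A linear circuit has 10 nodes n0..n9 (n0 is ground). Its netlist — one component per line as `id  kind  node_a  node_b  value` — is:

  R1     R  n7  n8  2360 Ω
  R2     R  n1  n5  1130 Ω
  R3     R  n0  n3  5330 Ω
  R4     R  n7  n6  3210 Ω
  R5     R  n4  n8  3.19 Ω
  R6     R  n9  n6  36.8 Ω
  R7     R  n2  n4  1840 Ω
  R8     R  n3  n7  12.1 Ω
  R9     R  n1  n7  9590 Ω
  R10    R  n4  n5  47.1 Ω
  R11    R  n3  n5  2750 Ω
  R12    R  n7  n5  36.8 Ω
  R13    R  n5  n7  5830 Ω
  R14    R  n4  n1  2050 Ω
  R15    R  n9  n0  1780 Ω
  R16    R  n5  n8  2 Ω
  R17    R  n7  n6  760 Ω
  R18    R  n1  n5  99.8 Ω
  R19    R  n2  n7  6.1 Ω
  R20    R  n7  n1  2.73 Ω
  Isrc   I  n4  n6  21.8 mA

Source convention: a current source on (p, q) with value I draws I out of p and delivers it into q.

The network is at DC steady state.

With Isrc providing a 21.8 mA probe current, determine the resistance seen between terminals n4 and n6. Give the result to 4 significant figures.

MNA unknowns: 9 node voltages V₁..V_9
R1: Y=0.0004237 on G[7,8]
R2: Y=0.0008850 on G[1,5]
R3: Y=0.0001876 on G[0,3]
R4: Y=0.0003115 on G[7,6]
R5: Y=0.3135 on G[4,8]
R6: Y=0.02717 on G[9,6]
R7: Y=0.0005435 on G[2,4]
R8: Y=0.08264 on G[3,7]
R9: Y=0.0001043 on G[1,7]
R10: Y=0.02123 on G[4,5]
R11: Y=0.0003636 on G[3,5]
R12: Y=0.02717 on G[7,5]
R13: Y=0.0001715 on G[5,7]
R14: Y=0.0004878 on G[4,1]
R15: Y=0.0005618 on G[9,0]
R16: Y=0.5000 on G[5,8]
R17: Y=0.001316 on G[7,6]
R18: Y=0.01002 on G[1,5]
R19: Y=0.1639 on G[2,7]
R20: Y=0.3663 on G[7,1]
Isrc: z[4]−=0.0218, z[6]+=0.0218
solve → V1=-9.222, V2=-9.208, V3=-9.187, V4=-9.850, V5=-9.751, V6=3.132, V7=-9.206, V8=-9.789, V9=3.068

R_eq = 595.5 Ω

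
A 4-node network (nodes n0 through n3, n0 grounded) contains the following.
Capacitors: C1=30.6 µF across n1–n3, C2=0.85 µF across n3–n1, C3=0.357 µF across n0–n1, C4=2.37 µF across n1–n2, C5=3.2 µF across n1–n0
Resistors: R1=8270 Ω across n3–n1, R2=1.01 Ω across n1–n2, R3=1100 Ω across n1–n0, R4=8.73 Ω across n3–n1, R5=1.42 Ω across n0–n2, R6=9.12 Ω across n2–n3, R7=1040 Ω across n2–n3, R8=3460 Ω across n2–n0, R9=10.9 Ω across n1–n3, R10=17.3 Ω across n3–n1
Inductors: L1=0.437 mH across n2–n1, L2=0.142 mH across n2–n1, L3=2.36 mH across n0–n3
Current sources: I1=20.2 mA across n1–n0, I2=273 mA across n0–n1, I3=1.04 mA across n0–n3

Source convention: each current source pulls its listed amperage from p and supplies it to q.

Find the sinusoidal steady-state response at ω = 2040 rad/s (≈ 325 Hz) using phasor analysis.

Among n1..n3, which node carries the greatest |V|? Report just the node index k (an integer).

Apply KCL at each of the 3 non-ground nodes and solve the resulting linear system.
Node n1: branches {C1, R1, R2, R3, L1, R4, C2, C3, C4, R9, C5, L2, I1, I2, R10} → V_1 = 0.3020+0.1031j
Node n2: branches {R2, L1, R5, R6, C4, R7, R8, L2} → V_2 = 0.2966+0.05629j
Node n3: branches {C1, R1, R4, C2, R6, R7, R9, R10, L3, I3} → V_3 = 0.2019+0.2183j

1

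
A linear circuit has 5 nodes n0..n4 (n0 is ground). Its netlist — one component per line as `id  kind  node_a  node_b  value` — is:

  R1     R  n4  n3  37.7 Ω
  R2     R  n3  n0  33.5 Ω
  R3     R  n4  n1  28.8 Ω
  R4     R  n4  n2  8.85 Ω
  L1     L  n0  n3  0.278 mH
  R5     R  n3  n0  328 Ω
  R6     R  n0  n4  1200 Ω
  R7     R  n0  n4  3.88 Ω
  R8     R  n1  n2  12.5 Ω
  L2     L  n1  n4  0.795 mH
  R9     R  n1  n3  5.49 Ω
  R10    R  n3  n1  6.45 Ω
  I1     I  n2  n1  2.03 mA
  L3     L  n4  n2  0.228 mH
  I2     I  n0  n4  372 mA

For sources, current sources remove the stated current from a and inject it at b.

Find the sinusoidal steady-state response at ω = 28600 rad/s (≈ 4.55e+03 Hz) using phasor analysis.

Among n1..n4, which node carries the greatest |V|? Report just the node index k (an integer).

Element admittances at ω=28600 rad/s:
  Y(R1) = 0.02653+0.000j S between n4,n3
  Y(R2) = 0.02985+0.000j S between n3,n0
  Y(R3) = 0.03472+0.000j S between n4,n1
  Y(R4) = 0.1130+0.000j S between n4,n2
  Y(L1) = 0.000-0.1258j S between n0,n3
  Y(R5) = 0.003049+0.000j S between n3,n0
  Y(R6) = 0.0008333+0.000j S between n0,n4
  Y(R7) = 0.2577+0.000j S between n0,n4
  Y(R8) = 0.08000+0.000j S between n1,n2
  Y(L2) = 0.000-0.04398j S between n1,n4
  Y(R9) = 0.1821+0.000j S between n1,n3
  Y(R10) = 0.1550+0.000j S between n3,n1
  I1: injects 0.00203 A into n1 (from n2)
  Y(L3) = 0.000-0.1534j S between n4,n2
  I2: injects 0.372 A into n4 (from n0)
Assemble and solve the 4×4 MNA system:
  V(n1)=0.6292+0.2768j  V(n2)=1.016+0.09211j  V(n3)=0.4865+0.4020j  V(n4)=1.181+0.1855j

4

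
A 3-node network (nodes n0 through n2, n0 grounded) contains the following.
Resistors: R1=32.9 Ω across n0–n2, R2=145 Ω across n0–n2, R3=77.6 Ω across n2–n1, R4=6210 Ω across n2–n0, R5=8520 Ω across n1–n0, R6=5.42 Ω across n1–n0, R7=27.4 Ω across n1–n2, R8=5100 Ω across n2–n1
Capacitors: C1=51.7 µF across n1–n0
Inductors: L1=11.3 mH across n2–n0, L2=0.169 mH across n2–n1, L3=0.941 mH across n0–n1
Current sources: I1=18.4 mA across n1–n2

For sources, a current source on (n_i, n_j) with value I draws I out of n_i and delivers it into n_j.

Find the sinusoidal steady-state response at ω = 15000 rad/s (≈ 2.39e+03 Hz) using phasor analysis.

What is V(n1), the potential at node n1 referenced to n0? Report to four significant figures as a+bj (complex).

MNA unknowns: 2 node voltages V₁..V_2
R1: Y=0.03040+0.000j on G[0,2]
C1: Y=0.000+0.7755j on G[1,0]
L1: Y=0.000-0.005900j on G[2,0]
R2: Y=0.006897+0.000j on G[0,2]
L2: Y=0.000-0.3945j on G[2,1]
R3: Y=0.01289+0.000j on G[2,1]
R4: Y=0.0001610+0.000j on G[2,0]
R5: Y=0.0001174+0.000j on G[1,0]
R6: Y=0.1845+0.000j on G[1,0]
L3: Y=0.000-0.07085j on G[0,1]
R7: Y=0.03650+0.000j on G[1,2]
R8: Y=0.0001961+0.000j on G[2,1]
I1: z[1]−=0.0184, z[2]+=0.0184
solve → V1=-0.002328+0.0001483j, V2=0.007301+0.04423j

-0.002328+0.0001483j V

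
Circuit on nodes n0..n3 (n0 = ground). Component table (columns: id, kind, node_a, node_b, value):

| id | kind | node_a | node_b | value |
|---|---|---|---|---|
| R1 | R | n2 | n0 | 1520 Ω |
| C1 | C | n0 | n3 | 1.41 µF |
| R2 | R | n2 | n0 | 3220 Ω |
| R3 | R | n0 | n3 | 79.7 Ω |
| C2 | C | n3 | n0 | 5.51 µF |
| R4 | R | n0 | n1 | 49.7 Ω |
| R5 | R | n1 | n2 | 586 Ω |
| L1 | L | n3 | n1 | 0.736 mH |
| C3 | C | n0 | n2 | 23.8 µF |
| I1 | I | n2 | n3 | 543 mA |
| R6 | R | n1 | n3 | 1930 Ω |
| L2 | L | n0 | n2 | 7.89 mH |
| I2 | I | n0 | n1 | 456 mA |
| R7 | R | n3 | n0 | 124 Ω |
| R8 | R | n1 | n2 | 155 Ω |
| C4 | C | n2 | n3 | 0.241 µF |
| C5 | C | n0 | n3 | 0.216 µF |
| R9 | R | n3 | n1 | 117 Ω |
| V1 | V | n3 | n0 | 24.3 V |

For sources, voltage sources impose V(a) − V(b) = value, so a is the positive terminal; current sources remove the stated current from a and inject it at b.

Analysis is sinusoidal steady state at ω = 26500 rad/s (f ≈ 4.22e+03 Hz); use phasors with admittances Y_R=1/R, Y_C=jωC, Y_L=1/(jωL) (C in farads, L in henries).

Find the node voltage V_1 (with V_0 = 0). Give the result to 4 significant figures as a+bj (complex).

Element admittances at ω=26500 rad/s:
  Y(R1) = 0.0006579+0.000j S between n2,n0
  Y(C1) = 0.000+0.03737j S between n0,n3
  Y(R2) = 0.0003106+0.000j S between n2,n0
  Y(R3) = 0.01255+0.000j S between n0,n3
  Y(C2) = 0.000+0.1460j S between n3,n0
  Y(R4) = 0.02012+0.000j S between n0,n1
  Y(R5) = 0.001706+0.000j S between n1,n2
  Y(L1) = 0.000-0.05127j S between n3,n1
  Y(C3) = 0.000+0.6307j S between n0,n2
  I1: injects 0.543 A into n3 (from n2)
  Y(R6) = 0.0005181+0.000j S between n1,n3
  Y(L2) = 0.000-0.004783j S between n0,n2
  I2: injects 0.456 A into n1 (from n0)
  Y(R7) = 0.008065+0.000j S between n3,n0
  Y(R8) = 0.006452+0.000j S between n1,n2
  Y(C4) = 0.000+0.006386j S between n2,n3
  Y(C5) = 0.000+0.005724j S between n0,n3
  Y(R9) = 0.008547+0.000j S between n3,n1
  V1: constraint V(n3)−V(n0) = 24.3
Assemble and solve the 4×4 MNA system:
  V(n1)=22.11-2.882j  V(n2)=0.1999+0.5764j  V(n3)=24.30+0.000j
  i(V1)=-0.1291-4.663j

22.11-2.882j V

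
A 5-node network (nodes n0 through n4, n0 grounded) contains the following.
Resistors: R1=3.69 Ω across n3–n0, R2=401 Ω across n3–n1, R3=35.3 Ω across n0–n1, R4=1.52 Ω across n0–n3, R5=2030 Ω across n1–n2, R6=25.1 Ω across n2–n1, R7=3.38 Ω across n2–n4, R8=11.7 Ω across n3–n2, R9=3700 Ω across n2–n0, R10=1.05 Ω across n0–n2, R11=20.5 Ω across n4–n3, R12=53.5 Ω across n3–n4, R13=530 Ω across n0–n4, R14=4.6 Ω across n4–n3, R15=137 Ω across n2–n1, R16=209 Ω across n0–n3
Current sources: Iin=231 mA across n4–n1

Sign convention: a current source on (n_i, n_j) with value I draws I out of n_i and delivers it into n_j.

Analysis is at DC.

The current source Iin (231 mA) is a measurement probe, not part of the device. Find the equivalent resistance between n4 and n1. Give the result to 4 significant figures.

R_eq = 14.64 Ω

Apply KCL at each of the 4 non-ground nodes and solve the resulting linear system.
Node n1: branches {R2, R3, R5, R6, R15, Iin} → V_1 = 2.943
Node n2: branches {R5, R6, R7, R8, R9, R10, R15} → V_2 = 0.001715
Node n3: branches {R1, R2, R4, R8, R11, R12, R14, R16} → V_3 = -0.09014
Node n4: branches {R7, R11, R12, R13, R14, Iin} → V_4 = -0.4397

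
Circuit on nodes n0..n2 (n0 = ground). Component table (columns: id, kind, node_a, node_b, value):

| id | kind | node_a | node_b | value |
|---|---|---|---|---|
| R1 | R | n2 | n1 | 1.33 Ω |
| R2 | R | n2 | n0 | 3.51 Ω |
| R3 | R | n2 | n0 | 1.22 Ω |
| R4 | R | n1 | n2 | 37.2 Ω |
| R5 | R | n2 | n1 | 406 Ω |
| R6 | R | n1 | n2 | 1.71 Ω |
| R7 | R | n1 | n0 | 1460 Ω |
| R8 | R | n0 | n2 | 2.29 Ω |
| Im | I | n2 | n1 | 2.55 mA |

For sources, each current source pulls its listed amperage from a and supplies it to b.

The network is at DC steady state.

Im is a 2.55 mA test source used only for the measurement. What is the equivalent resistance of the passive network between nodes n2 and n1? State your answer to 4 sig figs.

R_eq = 0.7317 Ω

MNA unknowns: 2 node voltages V₁..V_2
R1: Y=0.7519 on G[2,1]
R2: Y=0.2849 on G[2,0]
R3: Y=0.8197 on G[2,0]
R4: Y=0.02688 on G[1,2]
R5: Y=0.002463 on G[2,1]
R6: Y=0.5848 on G[1,2]
R7: Y=0.0006849 on G[1,0]
R8: Y=0.4367 on G[0,2]
Im: z[2]−=0.00255, z[1]+=0.00255
solve → V1=0.001865, V2=-8.288e-07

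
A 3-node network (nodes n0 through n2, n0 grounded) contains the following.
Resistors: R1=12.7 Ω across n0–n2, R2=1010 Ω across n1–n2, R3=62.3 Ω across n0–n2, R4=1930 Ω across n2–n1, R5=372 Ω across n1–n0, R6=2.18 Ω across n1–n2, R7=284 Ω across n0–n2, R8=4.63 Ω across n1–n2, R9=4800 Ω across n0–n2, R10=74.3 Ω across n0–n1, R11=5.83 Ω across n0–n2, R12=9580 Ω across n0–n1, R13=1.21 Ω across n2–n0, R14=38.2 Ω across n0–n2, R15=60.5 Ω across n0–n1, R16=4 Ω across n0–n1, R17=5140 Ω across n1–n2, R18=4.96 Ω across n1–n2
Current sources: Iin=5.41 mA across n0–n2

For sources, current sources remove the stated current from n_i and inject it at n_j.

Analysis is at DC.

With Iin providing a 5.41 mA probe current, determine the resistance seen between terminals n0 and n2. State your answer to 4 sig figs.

Element admittances at DC:
  Y(R1) = 0.07874 S between n0,n2
  Y(R2) = 0.0009901 S between n1,n2
  Y(R3) = 0.01605 S between n0,n2
  Y(R4) = 0.0005181 S between n2,n1
  Y(R5) = 0.002688 S between n1,n0
  Y(R6) = 0.4587 S between n1,n2
  Y(R7) = 0.003521 S between n0,n2
  Y(R8) = 0.2160 S between n1,n2
  Y(R9) = 0.0002083 S between n0,n2
  Y(R10) = 0.01346 S between n0,n1
  Y(R11) = 0.1715 S between n0,n2
  Y(R12) = 0.0001044 S between n0,n1
  Y(R13) = 0.8264 S between n2,n0
  Y(R14) = 0.02618 S between n0,n2
  Y(R15) = 0.01653 S between n0,n1
  Y(R16) = 0.2500 S between n0,n1
  Y(R17) = 0.0001946 S between n1,n2
  Y(R18) = 0.2016 S between n1,n2
  Iin: injects 0.00541 A into n2 (from n0)
Assemble and solve the 2×2 MNA system:
  V(n1)=0.003062  V(n2)=0.004048

R_eq = 0.7482 Ω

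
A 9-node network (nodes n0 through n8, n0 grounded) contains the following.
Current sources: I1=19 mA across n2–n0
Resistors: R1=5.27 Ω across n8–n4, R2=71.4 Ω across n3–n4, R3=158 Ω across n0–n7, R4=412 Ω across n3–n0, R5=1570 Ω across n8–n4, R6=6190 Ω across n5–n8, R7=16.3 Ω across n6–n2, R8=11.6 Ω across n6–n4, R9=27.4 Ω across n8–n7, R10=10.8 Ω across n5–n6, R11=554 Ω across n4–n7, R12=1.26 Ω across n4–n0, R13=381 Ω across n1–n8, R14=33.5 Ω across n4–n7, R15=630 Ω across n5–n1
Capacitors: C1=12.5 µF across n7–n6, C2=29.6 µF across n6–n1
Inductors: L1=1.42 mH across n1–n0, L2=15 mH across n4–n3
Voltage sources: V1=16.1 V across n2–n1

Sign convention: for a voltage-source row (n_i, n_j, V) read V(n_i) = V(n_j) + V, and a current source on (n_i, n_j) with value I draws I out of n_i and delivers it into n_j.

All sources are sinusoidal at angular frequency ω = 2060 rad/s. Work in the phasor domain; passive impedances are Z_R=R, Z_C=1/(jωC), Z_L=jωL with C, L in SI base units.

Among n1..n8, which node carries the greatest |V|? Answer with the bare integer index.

2

Apply KCL at each of the 8 non-ground nodes and solve the resulting linear system.
Node n1: branches {L1, C2, R13, R15, V1} → V_1 = -0.6392-1.506j
Node n2: branches {I1, R7, V1} → V_2 = 15.46-1.506j
Node n3: branches {R2, R4, L2} → V_3 = 0.5702-0.3084j
Node n4: branches {R1, R2, R5, R8, R11, R12, L2, R14} → V_4 = 0.6052-0.2808j
Node n5: branches {R6, R10, R15} → V_5 = 4.965-3.581j
Node n6: branches {C1, R7, R8, R10, C2} → V_6 = 5.069-3.622j
Node n7: branches {R3, C1, R9, R11, R14} → V_7 = 2.205+0.8099j
Node n8: branches {R1, R5, R6, R9, R13} → V_8 = 0.8483-0.1238j
Source currents: i(V1)=-0.6566-0.1299j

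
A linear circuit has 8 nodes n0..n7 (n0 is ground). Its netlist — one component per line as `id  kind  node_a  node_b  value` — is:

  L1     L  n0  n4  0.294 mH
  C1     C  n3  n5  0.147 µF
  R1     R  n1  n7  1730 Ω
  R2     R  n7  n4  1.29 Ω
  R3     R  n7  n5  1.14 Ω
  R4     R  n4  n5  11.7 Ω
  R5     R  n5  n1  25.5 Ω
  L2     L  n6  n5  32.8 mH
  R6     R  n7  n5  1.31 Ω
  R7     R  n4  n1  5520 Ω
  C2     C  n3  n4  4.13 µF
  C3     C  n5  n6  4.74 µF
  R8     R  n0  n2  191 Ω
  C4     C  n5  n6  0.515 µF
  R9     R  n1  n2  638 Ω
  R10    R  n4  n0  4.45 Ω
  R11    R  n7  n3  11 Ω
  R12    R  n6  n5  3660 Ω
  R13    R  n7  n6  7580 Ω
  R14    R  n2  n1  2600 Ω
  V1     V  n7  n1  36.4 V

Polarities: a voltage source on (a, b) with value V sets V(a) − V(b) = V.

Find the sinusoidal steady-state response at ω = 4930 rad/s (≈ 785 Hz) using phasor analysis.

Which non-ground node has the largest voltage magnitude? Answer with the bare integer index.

Apply KCL at each of the 7 non-ground nodes and solve the resulting linear system.
Node n1: branches {R1, R5, R7, R9, R14, V1} → V_1 = -36.23+0.06405j
Node n2: branches {R8, R9, R14} → V_2 = -9.839+0.01739j
Node n3: branches {C1, C2, R11} → V_3 = 0.1602+0.02669j
Node n4: branches {L1, R2, R4, R7, C2, R10} → V_4 = 0.02211+0.06747j
Node n5: branches {C1, R3, R4, R5, L2, R6, C3, C4, R12} → V_5 = -0.6461+0.06454j
Node n6: branches {L2, C3, C4, R12, R13} → V_6 = -0.6460+0.05909j
Node n7: branches {R1, R2, R3, R6, R11, R13, V1} → V_7 = 0.1696+0.06405j
Source currents: i(V1)=-1.475+7.095e-05j

1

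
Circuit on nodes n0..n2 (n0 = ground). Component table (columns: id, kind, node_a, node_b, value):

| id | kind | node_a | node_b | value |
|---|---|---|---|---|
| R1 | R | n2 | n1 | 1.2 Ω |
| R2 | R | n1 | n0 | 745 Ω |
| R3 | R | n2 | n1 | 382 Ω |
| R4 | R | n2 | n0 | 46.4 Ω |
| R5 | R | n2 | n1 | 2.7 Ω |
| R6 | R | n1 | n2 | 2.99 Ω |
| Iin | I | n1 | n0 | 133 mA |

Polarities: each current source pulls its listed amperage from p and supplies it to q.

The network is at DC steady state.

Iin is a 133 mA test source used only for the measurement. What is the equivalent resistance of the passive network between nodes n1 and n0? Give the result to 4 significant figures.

R_eq = 44.25 Ω

Apply KCL at each of the 2 non-ground nodes and solve the resulting linear system.
Node n1: branches {R1, R2, R3, R5, R6, Iin} → V_1 = -5.886
Node n2: branches {R1, R3, R4, R5, R6} → V_2 = -5.805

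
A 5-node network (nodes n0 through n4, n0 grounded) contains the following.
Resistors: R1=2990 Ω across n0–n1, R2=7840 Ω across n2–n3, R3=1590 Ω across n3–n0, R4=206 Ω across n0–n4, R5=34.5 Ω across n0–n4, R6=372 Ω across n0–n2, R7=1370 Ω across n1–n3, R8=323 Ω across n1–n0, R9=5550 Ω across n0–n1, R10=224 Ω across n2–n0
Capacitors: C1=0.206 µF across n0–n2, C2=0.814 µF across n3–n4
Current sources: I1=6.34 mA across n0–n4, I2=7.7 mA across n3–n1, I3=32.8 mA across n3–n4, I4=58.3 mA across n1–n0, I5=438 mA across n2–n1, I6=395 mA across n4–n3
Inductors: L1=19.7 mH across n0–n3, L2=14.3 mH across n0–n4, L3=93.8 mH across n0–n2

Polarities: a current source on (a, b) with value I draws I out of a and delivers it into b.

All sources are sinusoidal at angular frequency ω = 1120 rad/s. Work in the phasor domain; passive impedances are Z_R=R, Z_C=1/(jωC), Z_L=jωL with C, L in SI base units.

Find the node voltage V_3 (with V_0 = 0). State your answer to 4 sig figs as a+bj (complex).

0.4257+9.463j V

Apply KCL at each of the 4 non-ground nodes and solve the resulting linear system.
Node n1: branches {R1, I2, I4, R7, R8, R9, I5} → V_1 = 89.32+1.591j
Node n2: branches {R2, C1, R6, I5, L3, R10} → V_2 = -22.97-29.14j
Node n3: branches {R2, R3, L1, I2, I3, C2, R7, I6} → V_3 = 0.4257+9.463j
Node n4: branches {I1, I3, R4, L2, C2, R5, I6} → V_4 = -2.506-4.546j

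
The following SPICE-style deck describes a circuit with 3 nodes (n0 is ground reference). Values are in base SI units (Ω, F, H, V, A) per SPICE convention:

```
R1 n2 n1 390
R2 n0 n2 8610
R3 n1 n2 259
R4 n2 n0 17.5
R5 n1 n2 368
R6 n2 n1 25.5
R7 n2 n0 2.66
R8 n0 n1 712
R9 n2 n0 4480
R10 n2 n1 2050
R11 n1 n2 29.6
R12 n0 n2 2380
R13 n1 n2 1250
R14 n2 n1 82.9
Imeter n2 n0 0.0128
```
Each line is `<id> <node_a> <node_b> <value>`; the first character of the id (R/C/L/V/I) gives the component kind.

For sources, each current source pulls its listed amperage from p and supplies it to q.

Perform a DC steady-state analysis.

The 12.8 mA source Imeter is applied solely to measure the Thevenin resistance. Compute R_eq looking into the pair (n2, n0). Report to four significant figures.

Apply KCL at each of the 2 non-ground nodes and solve the resulting linear system.
Node n1: branches {R1, R3, R5, R6, R8, R10, R11, R13, R14} → V_1 = -0.02898
Node n2: branches {R1, R2, R3, R4, R5, R6, R7, R9, R10, R11, R12, R13, R14, Imeter} → V_2 = -0.02941

R_eq = 2.298 Ω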